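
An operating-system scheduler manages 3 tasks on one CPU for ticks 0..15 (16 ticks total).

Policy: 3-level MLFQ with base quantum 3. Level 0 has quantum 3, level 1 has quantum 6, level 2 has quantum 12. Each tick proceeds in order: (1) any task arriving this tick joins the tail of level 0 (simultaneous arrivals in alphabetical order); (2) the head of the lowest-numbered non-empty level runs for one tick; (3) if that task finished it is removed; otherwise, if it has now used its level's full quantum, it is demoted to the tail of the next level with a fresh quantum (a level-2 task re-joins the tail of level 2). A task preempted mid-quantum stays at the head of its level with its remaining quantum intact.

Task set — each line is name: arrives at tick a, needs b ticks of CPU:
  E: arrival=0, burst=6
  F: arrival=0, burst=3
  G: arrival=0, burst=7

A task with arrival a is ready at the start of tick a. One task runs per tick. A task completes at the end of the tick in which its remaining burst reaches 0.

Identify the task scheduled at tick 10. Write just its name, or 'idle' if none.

t=0: L0/L1/L2 = EFG/-/- → run E
t=1: L0/L1/L2 = EFG/-/- → run E
t=2: L0/L1/L2 = EFG/-/- → run E
t=3: L0/L1/L2 = FG/E/- → run F
t=4: L0/L1/L2 = FG/E/- → run F
t=5: L0/L1/L2 = FG/E/- → run F
t=6: L0/L1/L2 = G/E/- → run G
t=7: L0/L1/L2 = G/E/- → run G
t=8: L0/L1/L2 = G/E/- → run G
t=9: L0/L1/L2 = -/EG/- → run E
t=10: L0/L1/L2 = -/EG/- → run E
t=11: L0/L1/L2 = -/EG/- → run E
t=12: L0/L1/L2 = -/G/- → run G
t=13: L0/L1/L2 = -/G/- → run G
t=14: L0/L1/L2 = -/G/- → run G
t=15: L0/L1/L2 = -/G/- → run G

running at tick 10 = E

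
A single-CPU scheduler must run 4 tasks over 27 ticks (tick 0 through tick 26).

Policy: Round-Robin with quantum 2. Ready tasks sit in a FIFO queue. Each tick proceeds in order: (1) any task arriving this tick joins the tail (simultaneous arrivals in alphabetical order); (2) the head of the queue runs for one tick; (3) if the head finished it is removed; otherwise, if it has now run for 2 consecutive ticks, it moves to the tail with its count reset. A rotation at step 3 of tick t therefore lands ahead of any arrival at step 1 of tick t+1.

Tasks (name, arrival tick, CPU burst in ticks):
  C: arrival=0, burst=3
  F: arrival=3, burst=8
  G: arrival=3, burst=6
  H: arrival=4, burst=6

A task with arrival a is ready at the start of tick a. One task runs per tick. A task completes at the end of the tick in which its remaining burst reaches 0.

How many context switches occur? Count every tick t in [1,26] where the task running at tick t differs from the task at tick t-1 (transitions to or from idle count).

context switches = 11

t=0: queue=[C] q_used=0 → run C
t=1: queue=[C] q_used=1 → run C
t=2: queue=[C] q_used=0 → run C
t=3: queue=[F,G] q_used=0 → run F
t=4: queue=[F,G,H] q_used=1 → run F
t=5: queue=[G,H,F] q_used=0 → run G
t=6: queue=[G,H,F] q_used=1 → run G
t=7: queue=[H,F,G] q_used=0 → run H
t=8: queue=[H,F,G] q_used=1 → run H
t=9: queue=[F,G,H] q_used=0 → run F
t=10: queue=[F,G,H] q_used=1 → run F
t=11: queue=[G,H,F] q_used=0 → run G
t=12: queue=[G,H,F] q_used=1 → run G
t=13: queue=[H,F,G] q_used=0 → run H
t=14: queue=[H,F,G] q_used=1 → run H
t=15: queue=[F,G,H] q_used=0 → run F
t=16: queue=[F,G,H] q_used=1 → run F
t=17: queue=[G,H,F] q_used=0 → run G
t=18: queue=[G,H,F] q_used=1 → run G
t=19: queue=[H,F] q_used=0 → run H
t=20: queue=[H,F] q_used=1 → run H
t=21: queue=[F] q_used=0 → run F
t=22: queue=[F] q_used=1 → run F
t=23: (idle)
t=24: (idle)
t=25: (idle)
t=26: (idle)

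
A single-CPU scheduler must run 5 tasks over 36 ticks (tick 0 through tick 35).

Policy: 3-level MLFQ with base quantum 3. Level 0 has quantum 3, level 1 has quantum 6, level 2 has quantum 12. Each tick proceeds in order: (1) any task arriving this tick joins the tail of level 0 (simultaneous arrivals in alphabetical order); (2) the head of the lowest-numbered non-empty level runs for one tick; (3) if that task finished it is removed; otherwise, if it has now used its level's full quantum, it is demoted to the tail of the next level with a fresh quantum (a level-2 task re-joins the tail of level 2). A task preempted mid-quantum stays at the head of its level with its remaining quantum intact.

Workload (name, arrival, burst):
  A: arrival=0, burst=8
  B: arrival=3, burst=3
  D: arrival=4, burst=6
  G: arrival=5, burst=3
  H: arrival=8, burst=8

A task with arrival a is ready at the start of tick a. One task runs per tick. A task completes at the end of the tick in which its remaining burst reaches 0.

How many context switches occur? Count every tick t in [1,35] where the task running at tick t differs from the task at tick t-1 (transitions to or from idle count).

t=0: L0/L1/L2 = A/-/- → run A
t=1: L0/L1/L2 = A/-/- → run A
t=2: L0/L1/L2 = A/-/- → run A
t=3: L0/L1/L2 = B/A/- → run B
t=4: L0/L1/L2 = BD/A/- → run B
t=5: L0/L1/L2 = BDG/A/- → run B
t=6: L0/L1/L2 = DG/A/- → run D
t=7: L0/L1/L2 = DG/A/- → run D
t=8: L0/L1/L2 = DGH/A/- → run D
t=9: L0/L1/L2 = GH/AD/- → run G
t=10: L0/L1/L2 = GH/AD/- → run G
t=11: L0/L1/L2 = GH/AD/- → run G
t=12: L0/L1/L2 = H/AD/- → run H
t=13: L0/L1/L2 = H/AD/- → run H
t=14: L0/L1/L2 = H/AD/- → run H
t=15: L0/L1/L2 = -/ADH/- → run A
t=16: L0/L1/L2 = -/ADH/- → run A
t=17: L0/L1/L2 = -/ADH/- → run A
t=18: L0/L1/L2 = -/ADH/- → run A
t=19: L0/L1/L2 = -/ADH/- → run A
t=20: L0/L1/L2 = -/DH/- → run D
t=21: L0/L1/L2 = -/DH/- → run D
t=22: L0/L1/L2 = -/DH/- → run D
t=23: L0/L1/L2 = -/H/- → run H
t=24: L0/L1/L2 = -/H/- → run H
t=25: L0/L1/L2 = -/H/- → run H
t=26: L0/L1/L2 = -/H/- → run H
t=27: L0/L1/L2 = -/H/- → run H
t=28: (idle)
t=29: (idle)
t=30: (idle)
t=31: (idle)
t=32: (idle)
t=33: (idle)
t=34: (idle)
t=35: (idle)

context switches = 8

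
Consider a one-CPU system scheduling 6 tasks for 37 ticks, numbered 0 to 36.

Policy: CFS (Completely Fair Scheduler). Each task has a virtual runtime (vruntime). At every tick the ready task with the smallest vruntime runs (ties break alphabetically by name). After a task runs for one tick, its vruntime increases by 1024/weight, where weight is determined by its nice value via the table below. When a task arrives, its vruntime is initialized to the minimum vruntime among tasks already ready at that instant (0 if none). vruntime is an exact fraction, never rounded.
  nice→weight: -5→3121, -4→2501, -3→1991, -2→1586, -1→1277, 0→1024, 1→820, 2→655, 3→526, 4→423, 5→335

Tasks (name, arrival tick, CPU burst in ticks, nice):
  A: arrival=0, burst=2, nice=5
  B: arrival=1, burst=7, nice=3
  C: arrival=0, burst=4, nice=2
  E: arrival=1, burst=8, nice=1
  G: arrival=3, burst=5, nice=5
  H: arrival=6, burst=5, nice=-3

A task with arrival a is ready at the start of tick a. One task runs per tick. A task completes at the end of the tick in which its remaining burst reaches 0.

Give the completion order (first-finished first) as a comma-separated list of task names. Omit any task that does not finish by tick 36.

t=0: vr[A=0 C=0] → run A
t=1: vr[A=1024/335 B=0 C=0 E=0] → run B
t=2: vr[A=1024/335 B=512/263 C=0 E=0] → run C
t=3: vr[A=1024/335 B=512/263 C=1024/655 E=0 G=0] → run E
t=4: vr[A=1024/335 B=512/263 C=1024/655 E=256/205 G=0] → run G
t=5: vr[A=1024/335 B=512/263 C=1024/655 E=256/205 G=1024/335] → run E
t=6: vr[A=1024/335 B=512/263 C=1024/655 E=512/205 G=1024/335 H=1024/655] → run C
t=7: vr[A=1024/335 B=512/263 C=2048/655 E=512/205 G=1024/335 H=1024/655] → run H
t=8: vr[A=1024/335 B=512/263 C=2048/655 E=512/205 G=1024/335 H=2709504/1304105] → run B
t=9: vr[A=1024/335 B=1024/263 C=2048/655 E=512/205 G=1024/335 H=2709504/1304105] → run H
t=10: vr[A=1024/335 B=1024/263 C=2048/655 E=512/205 G=1024/335 H=3380224/1304105] → run E
t=11: vr[A=1024/335 B=1024/263 C=2048/655 E=768/205 G=1024/335 H=3380224/1304105] → run H
t=12: vr[A=1024/335 B=1024/263 C=2048/655 E=768/205 G=1024/335 H=4050944/1304105] → run A
t=13: vr[B=1024/263 C=2048/655 E=768/205 G=1024/335 H=4050944/1304105] → run G
t=14: vr[B=1024/263 C=2048/655 E=768/205 G=2048/335 H=4050944/1304105] → run H
t=15: vr[B=1024/263 C=2048/655 E=768/205 G=2048/335 H=4721664/1304105] → run C
t=16: vr[B=1024/263 C=3072/655 E=768/205 G=2048/335 H=4721664/1304105] → run H
t=17: vr[B=1024/263 C=3072/655 E=768/205 G=2048/335] → run E
t=18: vr[B=1024/263 C=3072/655 E=1024/205 G=2048/335] → run B
t=19: vr[B=1536/263 C=3072/655 E=1024/205 G=2048/335] → run C
t=20: vr[B=1536/263 E=1024/205 G=2048/335] → run E
t=21: vr[B=1536/263 E=256/41 G=2048/335] → run B
t=22: vr[B=2048/263 E=256/41 G=2048/335] → run G
t=23: vr[B=2048/263 E=256/41 G=3072/335] → run E
t=24: vr[B=2048/263 E=1536/205 G=3072/335] → run E
t=25: vr[B=2048/263 E=1792/205 G=3072/335] → run B
t=26: vr[B=2560/263 E=1792/205 G=3072/335] → run E
t=27: vr[B=2560/263 G=3072/335] → run G
t=28: vr[B=2560/263 G=4096/335] → run B
t=29: vr[B=3072/263 G=4096/335] → run B
t=30: vr[G=4096/335] → run G
t=31: (idle)
t=32: (idle)
t=33: (idle)
t=34: (idle)
t=35: (idle)
t=36: (idle)

completion order = A, H, C, E, B, G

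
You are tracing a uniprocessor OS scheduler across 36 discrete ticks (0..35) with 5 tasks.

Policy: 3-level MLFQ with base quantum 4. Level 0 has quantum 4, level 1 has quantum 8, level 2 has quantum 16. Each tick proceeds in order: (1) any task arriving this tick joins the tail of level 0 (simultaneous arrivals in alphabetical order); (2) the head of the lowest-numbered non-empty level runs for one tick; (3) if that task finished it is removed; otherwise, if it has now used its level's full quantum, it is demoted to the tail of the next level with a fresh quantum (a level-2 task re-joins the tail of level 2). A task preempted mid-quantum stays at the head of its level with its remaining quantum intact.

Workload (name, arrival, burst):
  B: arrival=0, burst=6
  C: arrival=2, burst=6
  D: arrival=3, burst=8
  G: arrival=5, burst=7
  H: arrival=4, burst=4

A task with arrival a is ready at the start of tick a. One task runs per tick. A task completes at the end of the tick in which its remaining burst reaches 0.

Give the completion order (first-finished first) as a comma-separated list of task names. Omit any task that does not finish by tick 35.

t=0: L0/L1/L2 = B/-/- → run B
t=1: L0/L1/L2 = B/-/- → run B
t=2: L0/L1/L2 = BC/-/- → run B
t=3: L0/L1/L2 = BCD/-/- → run B
t=4: L0/L1/L2 = CDH/B/- → run C
t=5: L0/L1/L2 = CDHG/B/- → run C
t=6: L0/L1/L2 = CDHG/B/- → run C
t=7: L0/L1/L2 = CDHG/B/- → run C
t=8: L0/L1/L2 = DHG/BC/- → run D
t=9: L0/L1/L2 = DHG/BC/- → run D
t=10: L0/L1/L2 = DHG/BC/- → run D
t=11: L0/L1/L2 = DHG/BC/- → run D
t=12: L0/L1/L2 = HG/BCD/- → run H
t=13: L0/L1/L2 = HG/BCD/- → run H
t=14: L0/L1/L2 = HG/BCD/- → run H
t=15: L0/L1/L2 = HG/BCD/- → run H
t=16: L0/L1/L2 = G/BCD/- → run G
t=17: L0/L1/L2 = G/BCD/- → run G
t=18: L0/L1/L2 = G/BCD/- → run G
t=19: L0/L1/L2 = G/BCD/- → run G
t=20: L0/L1/L2 = -/BCDG/- → run B
t=21: L0/L1/L2 = -/BCDG/- → run B
t=22: L0/L1/L2 = -/CDG/- → run C
t=23: L0/L1/L2 = -/CDG/- → run C
t=24: L0/L1/L2 = -/DG/- → run D
t=25: L0/L1/L2 = -/DG/- → run D
t=26: L0/L1/L2 = -/DG/- → run D
t=27: L0/L1/L2 = -/DG/- → run D
t=28: L0/L1/L2 = -/G/- → run G
t=29: L0/L1/L2 = -/G/- → run G
t=30: L0/L1/L2 = -/G/- → run G
t=31: (idle)
t=32: (idle)
t=33: (idle)
t=34: (idle)
t=35: (idle)

completion order = H, B, C, D, G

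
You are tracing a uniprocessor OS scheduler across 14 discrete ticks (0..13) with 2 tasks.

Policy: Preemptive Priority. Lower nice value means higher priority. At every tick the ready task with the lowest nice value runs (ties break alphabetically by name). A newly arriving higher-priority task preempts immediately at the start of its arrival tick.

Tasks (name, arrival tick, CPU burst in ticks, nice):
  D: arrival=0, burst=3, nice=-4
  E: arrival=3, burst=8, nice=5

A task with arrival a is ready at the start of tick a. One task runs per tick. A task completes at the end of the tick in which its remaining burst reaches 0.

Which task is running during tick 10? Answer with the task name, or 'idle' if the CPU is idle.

running at tick 10 = E

t=0: ready={D} → run D
t=1: ready={D} → run D
t=2: ready={D} → run D
t=3: ready={E} → run E
t=4: ready={E} → run E
t=5: ready={E} → run E
t=6: ready={E} → run E
t=7: ready={E} → run E
t=8: ready={E} → run E
t=9: ready={E} → run E
t=10: ready={E} → run E
t=11: (idle)
t=12: (idle)
t=13: (idle)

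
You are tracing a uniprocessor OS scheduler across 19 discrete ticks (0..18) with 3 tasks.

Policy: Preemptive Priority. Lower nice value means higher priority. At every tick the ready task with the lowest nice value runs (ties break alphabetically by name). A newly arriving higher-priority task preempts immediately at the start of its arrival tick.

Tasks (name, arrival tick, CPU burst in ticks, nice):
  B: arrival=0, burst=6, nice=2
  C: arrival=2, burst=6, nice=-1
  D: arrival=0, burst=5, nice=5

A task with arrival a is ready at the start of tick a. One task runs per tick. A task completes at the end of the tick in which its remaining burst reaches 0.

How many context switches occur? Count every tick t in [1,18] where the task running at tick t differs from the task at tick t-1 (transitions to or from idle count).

t=0: ready={B,D} → run B
t=1: ready={B,D} → run B
t=2: ready={B,C,D} → run C
t=3: ready={B,C,D} → run C
t=4: ready={B,C,D} → run C
t=5: ready={B,C,D} → run C
t=6: ready={B,C,D} → run C
t=7: ready={B,C,D} → run C
t=8: ready={B,D} → run B
t=9: ready={B,D} → run B
t=10: ready={B,D} → run B
t=11: ready={B,D} → run B
t=12: ready={D} → run D
t=13: ready={D} → run D
t=14: ready={D} → run D
t=15: ready={D} → run D
t=16: ready={D} → run D
t=17: (idle)
t=18: (idle)

context switches = 4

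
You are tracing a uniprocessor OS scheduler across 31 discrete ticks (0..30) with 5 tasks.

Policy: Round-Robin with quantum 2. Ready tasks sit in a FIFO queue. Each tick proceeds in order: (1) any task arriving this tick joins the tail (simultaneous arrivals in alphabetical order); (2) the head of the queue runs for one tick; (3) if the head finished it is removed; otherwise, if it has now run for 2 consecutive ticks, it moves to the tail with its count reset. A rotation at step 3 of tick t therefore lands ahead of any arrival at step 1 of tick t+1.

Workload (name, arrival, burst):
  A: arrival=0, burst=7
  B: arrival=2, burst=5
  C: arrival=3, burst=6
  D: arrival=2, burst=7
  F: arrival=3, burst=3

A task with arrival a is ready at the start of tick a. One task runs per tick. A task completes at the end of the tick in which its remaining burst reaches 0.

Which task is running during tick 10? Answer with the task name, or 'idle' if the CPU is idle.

running at tick 10 = F

t=0: queue=[A] q_used=0 → run A
t=1: queue=[A] q_used=1 → run A
t=2: queue=[A,B,D] q_used=0 → run A
t=3: queue=[A,B,D,C,F] q_used=1 → run A
t=4: queue=[B,D,C,F,A] q_used=0 → run B
t=5: queue=[B,D,C,F,A] q_used=1 → run B
t=6: queue=[D,C,F,A,B] q_used=0 → run D
t=7: queue=[D,C,F,A,B] q_used=1 → run D
t=8: queue=[C,F,A,B,D] q_used=0 → run C
t=9: queue=[C,F,A,B,D] q_used=1 → run C
t=10: queue=[F,A,B,D,C] q_used=0 → run F
t=11: queue=[F,A,B,D,C] q_used=1 → run F
t=12: queue=[A,B,D,C,F] q_used=0 → run A
t=13: queue=[A,B,D,C,F] q_used=1 → run A
t=14: queue=[B,D,C,F,A] q_used=0 → run B
t=15: queue=[B,D,C,F,A] q_used=1 → run B
t=16: queue=[D,C,F,A,B] q_used=0 → run D
t=17: queue=[D,C,F,A,B] q_used=1 → run D
t=18: queue=[C,F,A,B,D] q_used=0 → run C
t=19: queue=[C,F,A,B,D] q_used=1 → run C
t=20: queue=[F,A,B,D,C] q_used=0 → run F
t=21: queue=[A,B,D,C] q_used=0 → run A
t=22: queue=[B,D,C] q_used=0 → run B
t=23: queue=[D,C] q_used=0 → run D
t=24: queue=[D,C] q_used=1 → run D
t=25: queue=[C,D] q_used=0 → run C
t=26: queue=[C,D] q_used=1 → run C
t=27: queue=[D] q_used=0 → run D
t=28: (idle)
t=29: (idle)
t=30: (idle)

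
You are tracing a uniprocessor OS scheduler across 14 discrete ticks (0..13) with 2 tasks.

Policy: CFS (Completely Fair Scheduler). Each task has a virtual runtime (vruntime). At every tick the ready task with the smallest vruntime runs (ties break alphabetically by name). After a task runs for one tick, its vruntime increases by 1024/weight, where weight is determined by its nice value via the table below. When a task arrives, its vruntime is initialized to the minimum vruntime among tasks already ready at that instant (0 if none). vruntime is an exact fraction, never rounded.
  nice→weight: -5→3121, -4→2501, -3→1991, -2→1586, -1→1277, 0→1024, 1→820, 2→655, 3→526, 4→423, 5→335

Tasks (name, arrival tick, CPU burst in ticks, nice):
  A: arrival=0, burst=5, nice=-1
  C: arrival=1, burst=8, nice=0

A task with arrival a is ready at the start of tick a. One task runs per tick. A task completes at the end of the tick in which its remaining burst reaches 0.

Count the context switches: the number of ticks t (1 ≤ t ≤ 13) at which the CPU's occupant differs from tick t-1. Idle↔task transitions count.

t=0: vr[A=0] → run A
t=1: vr[A=1024/1277 C=1024/1277] → run A
t=2: vr[A=2048/1277 C=1024/1277] → run C
t=3: vr[A=2048/1277 C=2301/1277] → run A
t=4: vr[A=3072/1277 C=2301/1277] → run C
t=5: vr[A=3072/1277 C=3578/1277] → run A
t=6: vr[A=4096/1277 C=3578/1277] → run C
t=7: vr[A=4096/1277 C=4855/1277] → run A
t=8: vr[C=4855/1277] → run C
t=9: vr[C=6132/1277] → run C
t=10: vr[C=7409/1277] → run C
t=11: vr[C=8686/1277] → run C
t=12: vr[C=9963/1277] → run C
t=13: (idle)

context switches = 8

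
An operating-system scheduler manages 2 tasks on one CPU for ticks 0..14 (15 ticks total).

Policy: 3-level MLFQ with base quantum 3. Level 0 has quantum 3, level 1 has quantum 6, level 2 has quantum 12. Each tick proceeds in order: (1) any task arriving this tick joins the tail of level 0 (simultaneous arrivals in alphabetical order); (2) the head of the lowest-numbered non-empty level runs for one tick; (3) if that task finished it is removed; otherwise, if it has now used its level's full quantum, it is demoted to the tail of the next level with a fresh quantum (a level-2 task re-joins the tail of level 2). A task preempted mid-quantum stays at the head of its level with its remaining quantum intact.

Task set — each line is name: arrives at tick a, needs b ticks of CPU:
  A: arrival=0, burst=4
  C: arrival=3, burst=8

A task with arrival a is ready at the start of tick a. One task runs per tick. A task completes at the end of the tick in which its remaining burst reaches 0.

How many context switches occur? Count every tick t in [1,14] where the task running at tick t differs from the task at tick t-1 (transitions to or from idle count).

context switches = 4

t=0: L0/L1/L2 = A/-/- → run A
t=1: L0/L1/L2 = A/-/- → run A
t=2: L0/L1/L2 = A/-/- → run A
t=3: L0/L1/L2 = C/A/- → run C
t=4: L0/L1/L2 = C/A/- → run C
t=5: L0/L1/L2 = C/A/- → run C
t=6: L0/L1/L2 = -/AC/- → run A
t=7: L0/L1/L2 = -/C/- → run C
t=8: L0/L1/L2 = -/C/- → run C
t=9: L0/L1/L2 = -/C/- → run C
t=10: L0/L1/L2 = -/C/- → run C
t=11: L0/L1/L2 = -/C/- → run C
t=12: (idle)
t=13: (idle)
t=14: (idle)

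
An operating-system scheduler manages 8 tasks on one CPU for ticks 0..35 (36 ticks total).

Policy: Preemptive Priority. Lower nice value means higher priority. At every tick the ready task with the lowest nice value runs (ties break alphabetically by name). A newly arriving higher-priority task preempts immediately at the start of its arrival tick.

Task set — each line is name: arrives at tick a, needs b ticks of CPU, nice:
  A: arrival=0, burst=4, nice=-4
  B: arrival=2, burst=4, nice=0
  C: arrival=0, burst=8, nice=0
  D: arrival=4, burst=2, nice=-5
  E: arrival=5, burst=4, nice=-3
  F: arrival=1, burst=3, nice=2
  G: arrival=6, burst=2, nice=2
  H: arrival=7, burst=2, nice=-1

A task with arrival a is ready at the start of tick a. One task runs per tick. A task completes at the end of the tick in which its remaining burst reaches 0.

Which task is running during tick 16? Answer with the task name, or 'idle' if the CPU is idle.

t=0: ready={A,C} → run A
t=1: ready={A,C,F} → run A
t=2: ready={A,B,C,F} → run A
t=3: ready={A,B,C,F} → run A
t=4: ready={B,C,D,F} → run D
t=5: ready={B,C,D,E,F} → run D
t=6: ready={B,C,E,F,G} → run E
t=7: ready={B,C,E,F,G,H} → run E
t=8: ready={B,C,E,F,G,H} → run E
t=9: ready={B,C,E,F,G,H} → run E
t=10: ready={B,C,F,G,H} → run H
t=11: ready={B,C,F,G,H} → run H
t=12: ready={B,C,F,G} → run B
t=13: ready={B,C,F,G} → run B
t=14: ready={B,C,F,G} → run B
t=15: ready={B,C,F,G} → run B
t=16: ready={C,F,G} → run C
t=17: ready={C,F,G} → run C
t=18: ready={C,F,G} → run C
t=19: ready={C,F,G} → run C
t=20: ready={C,F,G} → run C
t=21: ready={C,F,G} → run C
t=22: ready={C,F,G} → run C
t=23: ready={C,F,G} → run C
t=24: ready={F,G} → run F
t=25: ready={F,G} → run F
t=26: ready={F,G} → run F
t=27: ready={G} → run G
t=28: ready={G} → run G
t=29: (idle)
t=30: (idle)
t=31: (idle)
t=32: (idle)
t=33: (idle)
t=34: (idle)
t=35: (idle)

running at tick 16 = C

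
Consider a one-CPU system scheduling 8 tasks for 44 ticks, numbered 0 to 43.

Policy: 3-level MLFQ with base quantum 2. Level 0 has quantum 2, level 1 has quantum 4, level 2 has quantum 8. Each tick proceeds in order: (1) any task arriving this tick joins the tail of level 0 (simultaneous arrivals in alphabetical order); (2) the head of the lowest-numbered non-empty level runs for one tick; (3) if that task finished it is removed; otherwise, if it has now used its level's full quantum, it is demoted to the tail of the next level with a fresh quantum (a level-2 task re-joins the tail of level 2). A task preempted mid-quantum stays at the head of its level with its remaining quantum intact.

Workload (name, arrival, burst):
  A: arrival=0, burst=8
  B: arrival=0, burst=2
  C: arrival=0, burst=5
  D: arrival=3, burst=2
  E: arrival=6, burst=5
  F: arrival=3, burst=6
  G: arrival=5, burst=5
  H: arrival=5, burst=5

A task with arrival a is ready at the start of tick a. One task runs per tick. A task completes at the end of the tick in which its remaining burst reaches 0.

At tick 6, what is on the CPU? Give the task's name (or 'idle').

running at tick 6 = D

t=0: L0/L1/L2 = ABC/-/- → run A
t=1: L0/L1/L2 = ABC/-/- → run A
t=2: L0/L1/L2 = BC/A/- → run B
t=3: L0/L1/L2 = BCDF/A/- → run B
t=4: L0/L1/L2 = CDF/A/- → run C
t=5: L0/L1/L2 = CDFGH/A/- → run C
t=6: L0/L1/L2 = DFGHE/AC/- → run D
t=7: L0/L1/L2 = DFGHE/AC/- → run D
t=8: L0/L1/L2 = FGHE/AC/- → run F
t=9: L0/L1/L2 = FGHE/AC/- → run F
t=10: L0/L1/L2 = GHE/ACF/- → run G
t=11: L0/L1/L2 = GHE/ACF/- → run G
t=12: L0/L1/L2 = HE/ACFG/- → run H
t=13: L0/L1/L2 = HE/ACFG/- → run H
t=14: L0/L1/L2 = E/ACFGH/- → run E
t=15: L0/L1/L2 = E/ACFGH/- → run E
t=16: L0/L1/L2 = -/ACFGHE/- → run A
t=17: L0/L1/L2 = -/ACFGHE/- → run A
t=18: L0/L1/L2 = -/ACFGHE/- → run A
t=19: L0/L1/L2 = -/ACFGHE/- → run A
t=20: L0/L1/L2 = -/CFGHE/A → run C
t=21: L0/L1/L2 = -/CFGHE/A → run C
t=22: L0/L1/L2 = -/CFGHE/A → run C
t=23: L0/L1/L2 = -/FGHE/A → run F
t=24: L0/L1/L2 = -/FGHE/A → run F
t=25: L0/L1/L2 = -/FGHE/A → run F
t=26: L0/L1/L2 = -/FGHE/A → run F
t=27: L0/L1/L2 = -/GHE/A → run G
t=28: L0/L1/L2 = -/GHE/A → run G
t=29: L0/L1/L2 = -/GHE/A → run G
t=30: L0/L1/L2 = -/HE/A → run H
t=31: L0/L1/L2 = -/HE/A → run H
t=32: L0/L1/L2 = -/HE/A → run H
t=33: L0/L1/L2 = -/E/A → run E
t=34: L0/L1/L2 = -/E/A → run E
t=35: L0/L1/L2 = -/E/A → run E
t=36: L0/L1/L2 = -/-/A → run A
t=37: L0/L1/L2 = -/-/A → run A
t=38: (idle)
t=39: (idle)
t=40: (idle)
t=41: (idle)
t=42: (idle)
t=43: (idle)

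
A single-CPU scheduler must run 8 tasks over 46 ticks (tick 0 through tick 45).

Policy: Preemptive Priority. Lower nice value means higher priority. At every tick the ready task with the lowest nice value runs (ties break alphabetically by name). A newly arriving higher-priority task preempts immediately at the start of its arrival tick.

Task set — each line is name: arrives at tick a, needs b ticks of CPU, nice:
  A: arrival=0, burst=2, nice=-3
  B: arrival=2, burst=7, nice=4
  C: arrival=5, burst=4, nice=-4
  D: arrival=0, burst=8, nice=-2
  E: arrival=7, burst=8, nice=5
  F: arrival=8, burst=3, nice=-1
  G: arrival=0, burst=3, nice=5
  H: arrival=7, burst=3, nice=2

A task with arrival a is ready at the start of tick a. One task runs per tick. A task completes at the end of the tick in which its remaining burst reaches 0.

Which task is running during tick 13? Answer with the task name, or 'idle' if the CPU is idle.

t=0: ready={A,D,G} → run A
t=1: ready={A,D,G} → run A
t=2: ready={B,D,G} → run D
t=3: ready={B,D,G} → run D
t=4: ready={B,D,G} → run D
t=5: ready={B,C,D,G} → run C
t=6: ready={B,C,D,G} → run C
t=7: ready={B,C,D,E,G,H} → run C
t=8: ready={B,C,D,E,F,G,H} → run C
t=9: ready={B,D,E,F,G,H} → run D
t=10: ready={B,D,E,F,G,H} → run D
t=11: ready={B,D,E,F,G,H} → run D
t=12: ready={B,D,E,F,G,H} → run D
t=13: ready={B,D,E,F,G,H} → run D
t=14: ready={B,E,F,G,H} → run F
t=15: ready={B,E,F,G,H} → run F
t=16: ready={B,E,F,G,H} → run F
t=17: ready={B,E,G,H} → run H
t=18: ready={B,E,G,H} → run H
t=19: ready={B,E,G,H} → run H
t=20: ready={B,E,G} → run B
t=21: ready={B,E,G} → run B
t=22: ready={B,E,G} → run B
t=23: ready={B,E,G} → run B
t=24: ready={B,E,G} → run B
t=25: ready={B,E,G} → run B
t=26: ready={B,E,G} → run B
t=27: ready={E,G} → run E
t=28: ready={E,G} → run E
t=29: ready={E,G} → run E
t=30: ready={E,G} → run E
t=31: ready={E,G} → run E
t=32: ready={E,G} → run E
t=33: ready={E,G} → run E
t=34: ready={E,G} → run E
t=35: ready={G} → run G
t=36: ready={G} → run G
t=37: ready={G} → run G
t=38: (idle)
t=39: (idle)
t=40: (idle)
t=41: (idle)
t=42: (idle)
t=43: (idle)
t=44: (idle)
t=45: (idle)

running at tick 13 = D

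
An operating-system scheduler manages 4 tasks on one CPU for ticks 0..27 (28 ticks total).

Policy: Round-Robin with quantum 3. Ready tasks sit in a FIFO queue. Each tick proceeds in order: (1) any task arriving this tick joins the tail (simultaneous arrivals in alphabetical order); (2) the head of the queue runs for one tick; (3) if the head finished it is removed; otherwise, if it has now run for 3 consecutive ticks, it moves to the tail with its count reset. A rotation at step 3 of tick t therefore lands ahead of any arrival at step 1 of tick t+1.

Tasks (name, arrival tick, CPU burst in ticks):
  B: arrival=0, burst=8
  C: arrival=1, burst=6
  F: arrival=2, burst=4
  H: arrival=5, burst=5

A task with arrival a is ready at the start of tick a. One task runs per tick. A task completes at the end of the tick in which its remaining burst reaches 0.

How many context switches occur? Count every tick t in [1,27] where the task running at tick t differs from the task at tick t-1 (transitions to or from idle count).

t=0: queue=[B] q_used=0 → run B
t=1: queue=[B,C] q_used=1 → run B
t=2: queue=[B,C,F] q_used=2 → run B
t=3: queue=[C,F,B] q_used=0 → run C
t=4: queue=[C,F,B] q_used=1 → run C
t=5: queue=[C,F,B,H] q_used=2 → run C
t=6: queue=[F,B,H,C] q_used=0 → run F
t=7: queue=[F,B,H,C] q_used=1 → run F
t=8: queue=[F,B,H,C] q_used=2 → run F
t=9: queue=[B,H,C,F] q_used=0 → run B
t=10: queue=[B,H,C,F] q_used=1 → run B
t=11: queue=[B,H,C,F] q_used=2 → run B
t=12: queue=[H,C,F,B] q_used=0 → run H
t=13: queue=[H,C,F,B] q_used=1 → run H
t=14: queue=[H,C,F,B] q_used=2 → run H
t=15: queue=[C,F,B,H] q_used=0 → run C
t=16: queue=[C,F,B,H] q_used=1 → run C
t=17: queue=[C,F,B,H] q_used=2 → run C
t=18: queue=[F,B,H] q_used=0 → run F
t=19: queue=[B,H] q_used=0 → run B
t=20: queue=[B,H] q_used=1 → run B
t=21: queue=[H] q_used=0 → run H
t=22: queue=[H] q_used=1 → run H
t=23: (idle)
t=24: (idle)
t=25: (idle)
t=26: (idle)
t=27: (idle)

context switches = 9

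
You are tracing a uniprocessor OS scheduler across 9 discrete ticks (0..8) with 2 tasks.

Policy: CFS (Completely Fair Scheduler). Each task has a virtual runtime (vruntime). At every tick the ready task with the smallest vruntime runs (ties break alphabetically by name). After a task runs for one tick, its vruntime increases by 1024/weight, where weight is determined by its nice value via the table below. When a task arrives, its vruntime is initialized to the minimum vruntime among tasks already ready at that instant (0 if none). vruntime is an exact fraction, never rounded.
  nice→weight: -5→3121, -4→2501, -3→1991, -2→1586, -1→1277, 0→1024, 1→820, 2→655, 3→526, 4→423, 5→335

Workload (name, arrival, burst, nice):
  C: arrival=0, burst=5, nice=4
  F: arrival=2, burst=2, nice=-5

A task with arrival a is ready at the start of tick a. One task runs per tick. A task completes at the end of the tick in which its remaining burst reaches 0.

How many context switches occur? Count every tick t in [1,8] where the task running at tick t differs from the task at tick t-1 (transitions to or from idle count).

t=0: vr[C=0] → run C
t=1: vr[C=1024/423] → run C
t=2: vr[C=2048/423 F=2048/423] → run C
t=3: vr[C=1024/141 F=2048/423] → run F
t=4: vr[C=1024/141 F=6824960/1320183] → run F
t=5: vr[C=1024/141] → run C
t=6: vr[C=4096/423] → run C
t=7: (idle)
t=8: (idle)

context switches = 3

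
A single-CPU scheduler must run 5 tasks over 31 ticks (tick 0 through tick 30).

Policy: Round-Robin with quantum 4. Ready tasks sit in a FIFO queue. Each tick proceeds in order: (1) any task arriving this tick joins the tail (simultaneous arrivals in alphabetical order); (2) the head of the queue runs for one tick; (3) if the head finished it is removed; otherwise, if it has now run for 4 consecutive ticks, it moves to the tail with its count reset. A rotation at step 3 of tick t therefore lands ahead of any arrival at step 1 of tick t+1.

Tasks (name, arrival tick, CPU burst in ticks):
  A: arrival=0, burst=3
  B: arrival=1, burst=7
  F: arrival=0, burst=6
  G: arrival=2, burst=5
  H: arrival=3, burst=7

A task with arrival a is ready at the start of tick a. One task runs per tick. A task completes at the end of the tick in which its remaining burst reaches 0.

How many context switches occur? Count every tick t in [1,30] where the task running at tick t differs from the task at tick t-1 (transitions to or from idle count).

t=0: queue=[A,F] q_used=0 → run A
t=1: queue=[A,F,B] q_used=1 → run A
t=2: queue=[A,F,B,G] q_used=2 → run A
t=3: queue=[F,B,G,H] q_used=0 → run F
t=4: queue=[F,B,G,H] q_used=1 → run F
t=5: queue=[F,B,G,H] q_used=2 → run F
t=6: queue=[F,B,G,H] q_used=3 → run F
t=7: queue=[B,G,H,F] q_used=0 → run B
t=8: queue=[B,G,H,F] q_used=1 → run B
t=9: queue=[B,G,H,F] q_used=2 → run B
t=10: queue=[B,G,H,F] q_used=3 → run B
t=11: queue=[G,H,F,B] q_used=0 → run G
t=12: queue=[G,H,F,B] q_used=1 → run G
t=13: queue=[G,H,F,B] q_used=2 → run G
t=14: queue=[G,H,F,B] q_used=3 → run G
t=15: queue=[H,F,B,G] q_used=0 → run H
t=16: queue=[H,F,B,G] q_used=1 → run H
t=17: queue=[H,F,B,G] q_used=2 → run H
t=18: queue=[H,F,B,G] q_used=3 → run H
t=19: queue=[F,B,G,H] q_used=0 → run F
t=20: queue=[F,B,G,H] q_used=1 → run F
t=21: queue=[B,G,H] q_used=0 → run B
t=22: queue=[B,G,H] q_used=1 → run B
t=23: queue=[B,G,H] q_used=2 → run B
t=24: queue=[G,H] q_used=0 → run G
t=25: queue=[H] q_used=0 → run H
t=26: queue=[H] q_used=1 → run H
t=27: queue=[H] q_used=2 → run H
t=28: (idle)
t=29: (idle)
t=30: (idle)

context switches = 9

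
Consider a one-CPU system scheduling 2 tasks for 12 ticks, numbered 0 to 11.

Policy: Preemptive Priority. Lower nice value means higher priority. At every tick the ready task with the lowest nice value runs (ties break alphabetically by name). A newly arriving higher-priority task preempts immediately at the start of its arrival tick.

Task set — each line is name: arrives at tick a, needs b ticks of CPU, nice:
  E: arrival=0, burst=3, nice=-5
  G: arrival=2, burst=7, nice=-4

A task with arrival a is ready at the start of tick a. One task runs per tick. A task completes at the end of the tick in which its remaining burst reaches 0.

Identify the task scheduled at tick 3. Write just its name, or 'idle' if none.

running at tick 3 = G

t=0: ready={E} → run E
t=1: ready={E} → run E
t=2: ready={E,G} → run E
t=3: ready={G} → run G
t=4: ready={G} → run G
t=5: ready={G} → run G
t=6: ready={G} → run G
t=7: ready={G} → run G
t=8: ready={G} → run G
t=9: ready={G} → run G
t=10: (idle)
t=11: (idle)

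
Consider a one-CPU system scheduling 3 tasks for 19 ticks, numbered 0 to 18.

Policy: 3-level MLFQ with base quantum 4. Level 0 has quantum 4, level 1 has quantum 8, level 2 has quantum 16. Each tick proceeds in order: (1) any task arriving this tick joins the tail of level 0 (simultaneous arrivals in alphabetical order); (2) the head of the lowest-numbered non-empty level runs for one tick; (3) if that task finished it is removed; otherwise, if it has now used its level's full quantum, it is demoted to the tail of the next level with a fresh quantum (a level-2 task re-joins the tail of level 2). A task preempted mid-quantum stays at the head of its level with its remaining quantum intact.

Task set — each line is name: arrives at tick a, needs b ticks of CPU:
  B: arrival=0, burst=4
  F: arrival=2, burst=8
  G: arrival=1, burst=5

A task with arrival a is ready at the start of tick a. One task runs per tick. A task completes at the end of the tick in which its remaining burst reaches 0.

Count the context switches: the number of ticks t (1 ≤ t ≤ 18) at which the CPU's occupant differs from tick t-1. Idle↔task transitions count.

context switches = 5

t=0: L0/L1/L2 = B/-/- → run B
t=1: L0/L1/L2 = BG/-/- → run B
t=2: L0/L1/L2 = BGF/-/- → run B
t=3: L0/L1/L2 = BGF/-/- → run B
t=4: L0/L1/L2 = GF/-/- → run G
t=5: L0/L1/L2 = GF/-/- → run G
t=6: L0/L1/L2 = GF/-/- → run G
t=7: L0/L1/L2 = GF/-/- → run G
t=8: L0/L1/L2 = F/G/- → run F
t=9: L0/L1/L2 = F/G/- → run F
t=10: L0/L1/L2 = F/G/- → run F
t=11: L0/L1/L2 = F/G/- → run F
t=12: L0/L1/L2 = -/GF/- → run G
t=13: L0/L1/L2 = -/F/- → run F
t=14: L0/L1/L2 = -/F/- → run F
t=15: L0/L1/L2 = -/F/- → run F
t=16: L0/L1/L2 = -/F/- → run F
t=17: (idle)
t=18: (idle)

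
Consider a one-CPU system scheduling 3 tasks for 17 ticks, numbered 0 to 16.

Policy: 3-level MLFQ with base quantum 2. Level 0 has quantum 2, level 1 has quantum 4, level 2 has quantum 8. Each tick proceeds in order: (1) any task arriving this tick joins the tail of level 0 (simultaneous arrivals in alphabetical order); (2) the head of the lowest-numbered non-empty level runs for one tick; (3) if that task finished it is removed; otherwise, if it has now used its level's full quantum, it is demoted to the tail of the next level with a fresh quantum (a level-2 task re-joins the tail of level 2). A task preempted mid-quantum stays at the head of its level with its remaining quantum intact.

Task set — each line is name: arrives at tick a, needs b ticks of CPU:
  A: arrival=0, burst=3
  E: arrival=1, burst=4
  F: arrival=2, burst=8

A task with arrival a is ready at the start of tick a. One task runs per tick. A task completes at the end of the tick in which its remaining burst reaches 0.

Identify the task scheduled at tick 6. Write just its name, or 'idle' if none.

running at tick 6 = A

t=0: L0/L1/L2 = A/-/- → run A
t=1: L0/L1/L2 = AE/-/- → run A
t=2: L0/L1/L2 = EF/A/- → run E
t=3: L0/L1/L2 = EF/A/- → run E
t=4: L0/L1/L2 = F/AE/- → run F
t=5: L0/L1/L2 = F/AE/- → run F
t=6: L0/L1/L2 = -/AEF/- → run A
t=7: L0/L1/L2 = -/EF/- → run E
t=8: L0/L1/L2 = -/EF/- → run E
t=9: L0/L1/L2 = -/F/- → run F
t=10: L0/L1/L2 = -/F/- → run F
t=11: L0/L1/L2 = -/F/- → run F
t=12: L0/L1/L2 = -/F/- → run F
t=13: L0/L1/L2 = -/-/F → run F
t=14: L0/L1/L2 = -/-/F → run F
t=15: (idle)
t=16: (idle)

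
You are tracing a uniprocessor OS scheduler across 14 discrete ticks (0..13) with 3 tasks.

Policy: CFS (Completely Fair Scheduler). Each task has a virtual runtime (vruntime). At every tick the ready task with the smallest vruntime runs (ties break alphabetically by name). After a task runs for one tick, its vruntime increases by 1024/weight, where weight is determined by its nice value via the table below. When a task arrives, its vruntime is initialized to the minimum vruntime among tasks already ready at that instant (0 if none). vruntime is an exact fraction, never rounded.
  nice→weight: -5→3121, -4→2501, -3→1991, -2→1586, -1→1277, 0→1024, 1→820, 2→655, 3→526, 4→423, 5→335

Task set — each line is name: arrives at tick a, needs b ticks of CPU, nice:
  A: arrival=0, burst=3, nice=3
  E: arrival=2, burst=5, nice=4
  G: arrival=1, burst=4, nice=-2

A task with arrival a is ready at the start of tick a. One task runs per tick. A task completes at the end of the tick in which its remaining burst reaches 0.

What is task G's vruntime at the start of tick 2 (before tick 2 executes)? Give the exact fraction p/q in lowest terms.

t=0: vr[A=0] → run A
t=1: vr[A=512/263 G=512/263] → run A
t=2: vr[A=1024/263 E=512/263 G=512/263] → run E
t=3: vr[A=1024/263 E=485888/111249 G=512/263] → run G
t=4: vr[A=1024/263 E=485888/111249 G=540672/208559] → run G
t=5: vr[A=1024/263 E=485888/111249 G=675328/208559] → run G
t=6: vr[A=1024/263 E=485888/111249 G=809984/208559] → run G
t=7: vr[A=1024/263 E=485888/111249] → run A
t=8: vr[E=485888/111249] → run E
t=9: vr[E=755200/111249] → run E
t=10: vr[E=341504/37083] → run E
t=11: vr[E=1293824/111249] → run E
t=12: (idle)
t=13: (idle)

vruntime(G, start of tick 2) = 512/263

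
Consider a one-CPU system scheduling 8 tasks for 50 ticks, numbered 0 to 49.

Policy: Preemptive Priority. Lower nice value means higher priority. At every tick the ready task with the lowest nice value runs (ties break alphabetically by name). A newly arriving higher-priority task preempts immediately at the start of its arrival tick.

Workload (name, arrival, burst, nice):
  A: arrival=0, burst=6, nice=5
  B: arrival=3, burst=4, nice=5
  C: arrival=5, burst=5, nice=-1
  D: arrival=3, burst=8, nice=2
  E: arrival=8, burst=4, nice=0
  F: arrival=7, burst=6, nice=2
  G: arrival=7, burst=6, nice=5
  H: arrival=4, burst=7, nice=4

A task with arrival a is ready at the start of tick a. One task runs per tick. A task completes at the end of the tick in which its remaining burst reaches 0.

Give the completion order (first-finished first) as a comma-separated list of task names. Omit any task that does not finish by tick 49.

t=0: ready={A} → run A
t=1: ready={A} → run A
t=2: ready={A} → run A
t=3: ready={A,B,D} → run D
t=4: ready={A,B,D,H} → run D
t=5: ready={A,B,C,D,H} → run C
t=6: ready={A,B,C,D,H} → run C
t=7: ready={A,B,C,D,F,G,H} → run C
t=8: ready={A,B,C,D,E,F,G,H} → run C
t=9: ready={A,B,C,D,E,F,G,H} → run C
t=10: ready={A,B,D,E,F,G,H} → run E
t=11: ready={A,B,D,E,F,G,H} → run E
t=12: ready={A,B,D,E,F,G,H} → run E
t=13: ready={A,B,D,E,F,G,H} → run E
t=14: ready={A,B,D,F,G,H} → run D
t=15: ready={A,B,D,F,G,H} → run D
t=16: ready={A,B,D,F,G,H} → run D
t=17: ready={A,B,D,F,G,H} → run D
t=18: ready={A,B,D,F,G,H} → run D
t=19: ready={A,B,D,F,G,H} → run D
t=20: ready={A,B,F,G,H} → run F
t=21: ready={A,B,F,G,H} → run F
t=22: ready={A,B,F,G,H} → run F
t=23: ready={A,B,F,G,H} → run F
t=24: ready={A,B,F,G,H} → run F
t=25: ready={A,B,F,G,H} → run F
t=26: ready={A,B,G,H} → run H
t=27: ready={A,B,G,H} → run H
t=28: ready={A,B,G,H} → run H
t=29: ready={A,B,G,H} → run H
t=30: ready={A,B,G,H} → run H
t=31: ready={A,B,G,H} → run H
t=32: ready={A,B,G,H} → run H
t=33: ready={A,B,G} → run A
t=34: ready={A,B,G} → run A
t=35: ready={A,B,G} → run A
t=36: ready={B,G} → run B
t=37: ready={B,G} → run B
t=38: ready={B,G} → run B
t=39: ready={B,G} → run B
t=40: ready={G} → run G
t=41: ready={G} → run G
t=42: ready={G} → run G
t=43: ready={G} → run G
t=44: ready={G} → run G
t=45: ready={G} → run G
t=46: (idle)
t=47: (idle)
t=48: (idle)
t=49: (idle)

completion order = C, E, D, F, H, A, B, G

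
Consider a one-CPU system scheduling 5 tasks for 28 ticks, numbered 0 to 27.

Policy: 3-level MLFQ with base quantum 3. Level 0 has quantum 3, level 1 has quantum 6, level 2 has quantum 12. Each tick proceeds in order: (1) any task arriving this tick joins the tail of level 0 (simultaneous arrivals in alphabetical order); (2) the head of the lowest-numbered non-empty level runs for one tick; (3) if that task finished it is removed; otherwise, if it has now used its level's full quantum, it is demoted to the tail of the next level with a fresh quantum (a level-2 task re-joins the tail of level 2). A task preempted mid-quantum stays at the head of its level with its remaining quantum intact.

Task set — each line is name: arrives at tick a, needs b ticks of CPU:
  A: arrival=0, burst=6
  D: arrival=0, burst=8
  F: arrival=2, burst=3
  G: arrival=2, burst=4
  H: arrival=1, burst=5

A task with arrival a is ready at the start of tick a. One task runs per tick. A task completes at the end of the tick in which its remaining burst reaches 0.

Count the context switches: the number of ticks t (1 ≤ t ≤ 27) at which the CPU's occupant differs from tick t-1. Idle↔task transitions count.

context switches = 9

t=0: L0/L1/L2 = AD/-/- → run A
t=1: L0/L1/L2 = ADH/-/- → run A
t=2: L0/L1/L2 = ADHFG/-/- → run A
t=3: L0/L1/L2 = DHFG/A/- → run D
t=4: L0/L1/L2 = DHFG/A/- → run D
t=5: L0/L1/L2 = DHFG/A/- → run D
t=6: L0/L1/L2 = HFG/AD/- → run H
t=7: L0/L1/L2 = HFG/AD/- → run H
t=8: L0/L1/L2 = HFG/AD/- → run H
t=9: L0/L1/L2 = FG/ADH/- → run F
t=10: L0/L1/L2 = FG/ADH/- → run F
t=11: L0/L1/L2 = FG/ADH/- → run F
t=12: L0/L1/L2 = G/ADH/- → run G
t=13: L0/L1/L2 = G/ADH/- → run G
t=14: L0/L1/L2 = G/ADH/- → run G
t=15: L0/L1/L2 = -/ADHG/- → run A
t=16: L0/L1/L2 = -/ADHG/- → run A
t=17: L0/L1/L2 = -/ADHG/- → run A
t=18: L0/L1/L2 = -/DHG/- → run D
t=19: L0/L1/L2 = -/DHG/- → run D
t=20: L0/L1/L2 = -/DHG/- → run D
t=21: L0/L1/L2 = -/DHG/- → run D
t=22: L0/L1/L2 = -/DHG/- → run D
t=23: L0/L1/L2 = -/HG/- → run H
t=24: L0/L1/L2 = -/HG/- → run H
t=25: L0/L1/L2 = -/G/- → run G
t=26: (idle)
t=27: (idle)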